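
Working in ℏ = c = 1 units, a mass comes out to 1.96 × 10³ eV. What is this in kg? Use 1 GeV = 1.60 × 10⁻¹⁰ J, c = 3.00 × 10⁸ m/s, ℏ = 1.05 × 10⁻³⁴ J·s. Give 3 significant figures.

3.48 × 10⁻³³ kg

Mass is [E]/c²; divide by c².
1 GeV → 1/c² × (1 GeV in J) = 1.78 × 10⁻²⁷ kg.
Convert the energy scale: 1.96 × 10³ eV = 1.96 × 10⁻⁶ GeV.
Result: 1.96 × 10⁻⁶ × 1.78 × 10⁻²⁷ = 3.48 × 10⁻³³ kg.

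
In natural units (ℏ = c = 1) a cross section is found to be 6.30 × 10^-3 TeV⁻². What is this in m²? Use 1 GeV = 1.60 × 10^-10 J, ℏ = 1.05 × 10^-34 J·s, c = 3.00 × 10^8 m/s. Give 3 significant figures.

Area is [L]² = [E]⁻²·(ℏc)²; restore (ℏc)².
1 GeV⁻² → (ℏc)² × (1 GeV in J)⁻² = 3.88 × 10^-32 m².
Convert the energy scale: 6.30 × 10^-3 TeV⁻² = 6.30 × 10^-9 GeV⁻².
Result: 6.30 × 10^-9 × 3.88 × 10^-32 = 2.44 × 10^-40 m².

2.44 × 10^-40 m²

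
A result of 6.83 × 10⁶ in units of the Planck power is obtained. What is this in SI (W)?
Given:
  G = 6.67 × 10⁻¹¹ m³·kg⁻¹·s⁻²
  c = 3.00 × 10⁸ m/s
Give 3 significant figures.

One Planck power: P_P = c⁵/G = 3.64 × 10⁵² W.
6.83 × 10⁶ × 3.64 × 10⁵² W = 2.49 × 10⁵⁹ W

2.49 × 10⁵⁹ W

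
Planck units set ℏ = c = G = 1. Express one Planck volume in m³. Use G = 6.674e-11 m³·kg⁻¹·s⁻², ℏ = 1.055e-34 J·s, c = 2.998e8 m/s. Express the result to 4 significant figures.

The unique combination of the constants set to 1 with dimensions of volume is V_P = (ℏG/c³)^(3/2).
  = √(1.784e-209)
  = 4.224e-105 m³

4.224e-105 m³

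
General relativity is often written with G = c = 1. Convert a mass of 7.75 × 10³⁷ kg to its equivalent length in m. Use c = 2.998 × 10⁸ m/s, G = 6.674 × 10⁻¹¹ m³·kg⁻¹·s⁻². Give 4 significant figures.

In G = c = 1 units mass has dimensions of length; the conversion factor is G/c².
7.75 × 10³⁷ kg × (G/c²) = 5.755 × 10¹⁰ m

5.755 × 10¹⁰ m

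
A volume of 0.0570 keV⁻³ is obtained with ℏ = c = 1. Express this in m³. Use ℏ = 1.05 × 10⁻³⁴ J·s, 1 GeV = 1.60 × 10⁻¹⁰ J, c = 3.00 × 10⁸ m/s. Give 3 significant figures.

4.35 × 10⁻³¹ m³

Volume is [L]³ = [E]⁻³·(ℏc)³.
1 GeV⁻³ → (ℏc)³ × (1 GeV in J)⁻³ = 7.63 × 10⁻⁴⁸ m³.
Convert the energy scale: 0.0570 keV⁻³ = 5.70 × 10¹⁶ GeV⁻³.
Result: 5.70 × 10¹⁶ × 7.63 × 10⁻⁴⁸ = 4.35 × 10⁻³¹ m³.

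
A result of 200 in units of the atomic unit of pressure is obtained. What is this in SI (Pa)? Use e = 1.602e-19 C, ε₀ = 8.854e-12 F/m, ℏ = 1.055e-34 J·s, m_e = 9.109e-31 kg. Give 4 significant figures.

One atomic unit of pressure: P_au = E_h/a₀³ = m_e⁴e¹⁰/((4πε₀)⁵ℏ⁸) = 2.929e13 Pa.
200 × 2.929e13 Pa = 5.858e15 Pa

5.858e15 Pa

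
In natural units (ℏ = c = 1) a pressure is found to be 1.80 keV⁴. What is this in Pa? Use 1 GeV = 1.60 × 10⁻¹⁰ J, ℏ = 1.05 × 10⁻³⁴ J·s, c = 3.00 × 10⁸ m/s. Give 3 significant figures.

Pressure is [E]/[L]³ = [E]⁴/(ℏc)³.
1 GeV⁴ → 1/(ℏc)³ × (1 GeV in J)⁴ = 2.10 × 10³⁷ Pa.
Convert the energy scale: 1.80 keV⁴ = 1.80 × 10⁻²⁴ GeV⁴.
Result: 1.80 × 10⁻²⁴ × 2.10 × 10³⁷ = 3.77 × 10¹³ Pa.

3.77 × 10¹³ Pa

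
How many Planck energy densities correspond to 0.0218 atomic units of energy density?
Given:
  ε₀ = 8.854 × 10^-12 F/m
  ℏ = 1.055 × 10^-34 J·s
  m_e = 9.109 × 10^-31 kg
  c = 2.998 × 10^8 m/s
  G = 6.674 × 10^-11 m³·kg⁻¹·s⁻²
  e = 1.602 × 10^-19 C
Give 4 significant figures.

atomic unit of energy density: u_au = E_h/a₀³ = m_e⁴e¹⁰/((4πε₀)⁵ℏ⁸) = 2.929 × 10^13 J/m³
Planck energy density: u_P = c⁷/(ℏG²) = 4.632 × 10^113 J/m³
0.0218 × 2.929 × 10^13 / 4.632 × 10^113 = 1.378 × 10^-102

1.378 × 10^-102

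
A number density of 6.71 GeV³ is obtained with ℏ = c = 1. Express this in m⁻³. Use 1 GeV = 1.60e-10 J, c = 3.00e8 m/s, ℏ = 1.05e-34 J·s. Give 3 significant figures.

8.79e47 m⁻³

Number density is [L]⁻³ = [E]³/(ℏc)³.
1 GeV³ → 1/(ℏc)³ × (1 GeV in J)³ = 1.31e47 m⁻³.
Result: 6.71 × 1.31e47 = 8.79e47 m⁻³.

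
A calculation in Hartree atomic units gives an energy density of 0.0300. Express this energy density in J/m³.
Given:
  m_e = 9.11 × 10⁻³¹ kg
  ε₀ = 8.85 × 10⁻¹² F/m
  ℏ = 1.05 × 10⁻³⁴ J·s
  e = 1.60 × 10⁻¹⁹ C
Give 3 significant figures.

One atomic unit of energy density: u_au = E_h/a₀³ = m_e⁴e¹⁰/((4πε₀)⁵ℏ⁸) = 3.01 × 10¹³ J/m³.
0.0300 × 3.01 × 10¹³ J/m³ = 9.04 × 10¹¹ J/m³

9.04 × 10¹¹ J/m³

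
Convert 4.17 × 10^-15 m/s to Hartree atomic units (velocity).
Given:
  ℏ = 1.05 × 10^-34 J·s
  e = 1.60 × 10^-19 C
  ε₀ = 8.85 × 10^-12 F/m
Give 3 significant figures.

atomic unit of velocity: v_au = e²/(4πε₀ℏ) = 2.19 × 10^6 m/s.
4.17 × 10^-15 / 2.19 × 10^6 = 1.90 × 10^-21

1.90 × 10^-21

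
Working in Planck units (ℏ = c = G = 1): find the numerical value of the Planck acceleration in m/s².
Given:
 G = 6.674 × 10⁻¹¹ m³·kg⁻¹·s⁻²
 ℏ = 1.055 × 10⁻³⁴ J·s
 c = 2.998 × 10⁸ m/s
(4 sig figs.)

5.560 × 10⁵¹ m/s²

Dimensional analysis gives a_P = √(c⁷/(ℏG)).
  = √(3.092 × 10¹⁰³)
  = 5.560 × 10⁵¹ m/s²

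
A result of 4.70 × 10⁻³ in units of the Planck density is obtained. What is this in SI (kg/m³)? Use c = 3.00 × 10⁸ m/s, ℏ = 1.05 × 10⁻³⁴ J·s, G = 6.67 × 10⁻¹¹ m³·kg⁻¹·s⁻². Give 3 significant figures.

One Planck density: ρ_P = c⁵/(ℏG²) = 5.20 × 10⁹⁶ kg/m³.
4.70 × 10⁻³ × 5.20 × 10⁹⁶ kg/m³ = 2.44 × 10⁹⁴ kg/m³

2.44 × 10⁹⁴ kg/m³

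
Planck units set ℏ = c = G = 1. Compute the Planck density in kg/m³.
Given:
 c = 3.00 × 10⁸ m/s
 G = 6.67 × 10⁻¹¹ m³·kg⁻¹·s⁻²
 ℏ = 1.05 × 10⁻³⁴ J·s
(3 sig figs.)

From ℏ = c = G = 1 the density scale is ρ_P = c⁵/(ℏG²).
  = 2.43 × 10⁴² / 4.67 × 10⁻⁵⁵
  = 5.20 × 10⁹⁶ kg/m³

5.20 × 10⁹⁶ kg/m³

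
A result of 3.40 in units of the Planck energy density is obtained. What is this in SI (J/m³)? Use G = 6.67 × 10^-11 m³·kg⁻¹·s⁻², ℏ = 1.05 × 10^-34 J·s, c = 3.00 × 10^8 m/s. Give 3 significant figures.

1.59 × 10^114 J/m³

One Planck energy density: u_P = c⁷/(ℏG²) = 4.68 × 10^113 J/m³.
3.40 × 4.68 × 10^113 J/m³ = 1.59 × 10^114 J/m³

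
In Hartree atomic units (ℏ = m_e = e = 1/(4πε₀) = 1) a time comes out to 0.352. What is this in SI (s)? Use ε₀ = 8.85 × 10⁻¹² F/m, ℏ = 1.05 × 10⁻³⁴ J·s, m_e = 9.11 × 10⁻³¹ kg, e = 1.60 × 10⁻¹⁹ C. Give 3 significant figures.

One atomic unit of time: τ_au = (4πε₀)²ℏ³/(m_e e⁴) = 2.40 × 10⁻¹⁷ s.
0.352 × 2.40 × 10⁻¹⁷ s = 8.44 × 10⁻¹⁸ s

8.44 × 10⁻¹⁸ s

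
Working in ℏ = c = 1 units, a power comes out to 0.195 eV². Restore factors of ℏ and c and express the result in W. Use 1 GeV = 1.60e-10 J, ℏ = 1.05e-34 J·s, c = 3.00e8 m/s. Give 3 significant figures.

4.75e-5 W

Power is [E]/[T] = [E]²/ℏ.
1 GeV² → 1/ℏ × (1 GeV in J)² = 2.44e14 W.
Convert the energy scale: 0.195 eV² = 1.95e-19 GeV².
Result: 1.95e-19 × 2.44e14 = 4.75e-5 W.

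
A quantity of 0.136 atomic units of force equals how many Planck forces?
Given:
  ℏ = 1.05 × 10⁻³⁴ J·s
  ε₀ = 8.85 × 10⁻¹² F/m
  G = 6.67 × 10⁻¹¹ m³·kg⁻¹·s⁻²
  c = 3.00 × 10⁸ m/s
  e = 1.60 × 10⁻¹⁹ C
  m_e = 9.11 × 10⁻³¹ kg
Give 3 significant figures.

atomic unit of force: F_au = E_h/a₀ = m_e²e⁶/((4πε₀)³ℏ⁴) = 8.33 × 10⁻⁸ N
Planck force: F_P = c⁴/G = 1.21 × 10⁴⁴ N
0.136 × 8.33 × 10⁻⁸ / 1.21 × 10⁴⁴ = 9.33 × 10⁻⁵³

9.33 × 10⁻⁵³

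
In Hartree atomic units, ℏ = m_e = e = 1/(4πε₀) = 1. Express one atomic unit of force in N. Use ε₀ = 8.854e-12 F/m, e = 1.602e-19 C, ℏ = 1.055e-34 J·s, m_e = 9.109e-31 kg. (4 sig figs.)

8.220e-8 N

The unique combination of the constants set to 1 with dimensions of force is F_au = E_h/a₀ = m_e²e⁶/((4πε₀)³ℏ⁴).
E_h = 4.354e-18 J
a₀ = 5.297e-11 m
E_h/a₀ = 8.220e-8 N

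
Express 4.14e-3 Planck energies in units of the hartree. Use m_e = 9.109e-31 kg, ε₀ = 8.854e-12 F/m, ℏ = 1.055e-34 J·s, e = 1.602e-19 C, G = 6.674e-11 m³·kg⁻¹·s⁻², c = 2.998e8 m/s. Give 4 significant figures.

Planck energy: E_P = √(ℏc⁵/G) = 1.957e9 J
hartree: E_h = m_e e⁴/(4πε₀ℏ)² = 4.354e-18 J
4.14e-3 × 1.957e9 / 4.354e-18 = 1.860e24

1.860e24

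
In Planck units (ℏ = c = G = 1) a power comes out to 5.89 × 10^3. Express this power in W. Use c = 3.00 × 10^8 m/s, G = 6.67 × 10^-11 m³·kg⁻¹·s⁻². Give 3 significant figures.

2.15 × 10^56 W

One Planck power: P_P = c⁵/G = 3.64 × 10^52 W.
5.89 × 10^3 × 3.64 × 10^52 W = 2.15 × 10^56 W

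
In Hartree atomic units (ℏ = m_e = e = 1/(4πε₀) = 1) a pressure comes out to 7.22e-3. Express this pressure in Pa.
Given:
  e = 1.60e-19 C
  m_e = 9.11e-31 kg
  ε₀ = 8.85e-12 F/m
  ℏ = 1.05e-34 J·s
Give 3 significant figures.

One atomic unit of pressure: P_au = E_h/a₀³ = m_e⁴e¹⁰/((4πε₀)⁵ℏ⁸) = 3.01e13 Pa.
7.22e-3 × 3.01e13 Pa = 2.18e11 Pa

2.18e11 Pa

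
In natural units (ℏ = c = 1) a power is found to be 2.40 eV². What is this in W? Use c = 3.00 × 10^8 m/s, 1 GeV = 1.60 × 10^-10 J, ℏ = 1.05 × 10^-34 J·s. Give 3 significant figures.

Power is [E]/[T] = [E]²/ℏ.
1 GeV² → 1/ℏ × (1 GeV in J)² = 2.44 × 10^14 W.
Convert the energy scale: 2.40 eV² = 2.40 × 10^-18 GeV².
Result: 2.40 × 10^-18 × 2.44 × 10^14 = 5.85 × 10^-4 W.

5.85 × 10^-4 W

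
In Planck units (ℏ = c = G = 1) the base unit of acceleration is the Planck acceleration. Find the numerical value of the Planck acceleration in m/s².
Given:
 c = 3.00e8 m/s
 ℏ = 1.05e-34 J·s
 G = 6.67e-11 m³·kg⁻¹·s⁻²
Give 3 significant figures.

5.59e51 m/s²

a_P = √(c⁷/(ℏG))
  = √(3.12e103)
  = 5.59e51 m/s²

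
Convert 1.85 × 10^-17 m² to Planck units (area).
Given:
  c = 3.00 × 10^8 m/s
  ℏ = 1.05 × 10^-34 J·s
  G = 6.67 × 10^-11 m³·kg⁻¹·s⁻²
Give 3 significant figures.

Planck area: A_P = ℏG/c³ = 2.59 × 10^-70 m².
1.85 × 10^-17 / 2.59 × 10^-70 = 7.13 × 10^52

7.13 × 10^52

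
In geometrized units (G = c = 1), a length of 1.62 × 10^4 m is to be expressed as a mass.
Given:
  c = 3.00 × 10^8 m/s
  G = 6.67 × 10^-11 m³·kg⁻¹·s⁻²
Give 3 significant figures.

Length → mass via c²/G.
1.62 × 10^4 m × (c²/G) = 2.19 × 10^31 kg

2.19 × 10^31 kg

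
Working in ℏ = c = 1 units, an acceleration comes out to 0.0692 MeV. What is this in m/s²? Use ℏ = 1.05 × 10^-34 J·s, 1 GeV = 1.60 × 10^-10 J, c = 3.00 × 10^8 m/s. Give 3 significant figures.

3.16 × 10^28 m/s²

Acceleration is [L]/[T]² = c·[E]/ℏ.
1 GeV → c/ℏ × (1 GeV in J) = 4.57 × 10^32 m/s².
Convert the energy scale: 0.0692 MeV = 6.92 × 10^-5 GeV.
Result: 6.92 × 10^-5 × 4.57 × 10^32 = 3.16 × 10^28 m/s².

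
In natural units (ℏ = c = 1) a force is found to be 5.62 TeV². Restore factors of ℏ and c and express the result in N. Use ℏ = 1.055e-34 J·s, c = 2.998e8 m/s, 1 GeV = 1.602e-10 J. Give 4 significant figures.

Force is [E]/[L] = [E]²/(ℏc); restore (ℏc)⁻¹.
1 GeV² → 1/(ℏc) × (1 GeV in J)² = 8.114e5 N.
Convert the energy scale: 5.62 TeV² = 5.62e6 GeV².
Result: 5.62e6 × 8.114e5 = 4.560e12 N.

4.560e12 N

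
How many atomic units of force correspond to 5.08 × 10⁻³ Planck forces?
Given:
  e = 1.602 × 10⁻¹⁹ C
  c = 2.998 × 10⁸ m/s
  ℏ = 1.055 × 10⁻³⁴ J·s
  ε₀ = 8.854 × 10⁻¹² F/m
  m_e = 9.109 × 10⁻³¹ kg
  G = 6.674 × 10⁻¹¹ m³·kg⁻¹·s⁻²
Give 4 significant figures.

Planck force: F_P = c⁴/G = 1.210 × 10⁴⁴ N
atomic unit of force: F_au = E_h/a₀ = m_e²e⁶/((4πε₀)³ℏ⁴) = 8.220 × 10⁻⁸ N
5.08 × 10⁻³ × 1.210 × 10⁴⁴ / 8.220 × 10⁻⁸ = 7.481 × 10⁴⁸

7.481 × 10⁴⁸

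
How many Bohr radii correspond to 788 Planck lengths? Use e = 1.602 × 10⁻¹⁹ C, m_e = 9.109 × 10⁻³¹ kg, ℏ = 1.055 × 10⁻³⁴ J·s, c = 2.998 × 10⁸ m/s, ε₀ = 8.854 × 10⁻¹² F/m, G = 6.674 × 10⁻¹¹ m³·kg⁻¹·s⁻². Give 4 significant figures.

Planck length: ℓ_P = √(ℏG/c³) = 1.616 × 10⁻³⁵ m
Bohr radius: a₀ = 4πε₀ℏ²/(m_e e²) = 5.297 × 10⁻¹¹ m
788 × 1.616 × 10⁻³⁵ / 5.297 × 10⁻¹¹ = 2.405 × 10⁻²²

2.405 × 10⁻²²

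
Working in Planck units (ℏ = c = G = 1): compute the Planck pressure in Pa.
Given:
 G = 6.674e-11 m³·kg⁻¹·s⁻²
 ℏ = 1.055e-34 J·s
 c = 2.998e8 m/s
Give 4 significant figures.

4.632e113 Pa

Dimensional analysis gives p_P = c⁷/(ℏG²).
  = 2.177e59 / 4.699e-55
  = 4.632e113 Pa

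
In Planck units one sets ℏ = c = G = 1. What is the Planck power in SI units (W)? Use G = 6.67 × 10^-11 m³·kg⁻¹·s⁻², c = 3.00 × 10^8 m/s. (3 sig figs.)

3.64 × 10^52 W

P_P = c⁵/G
  = 2.43 × 10^42 / 6.67 × 10^-11
  = 3.64 × 10^52 W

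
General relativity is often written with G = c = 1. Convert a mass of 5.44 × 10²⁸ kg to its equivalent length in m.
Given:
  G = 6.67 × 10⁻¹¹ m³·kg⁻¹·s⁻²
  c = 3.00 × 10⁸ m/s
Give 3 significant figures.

In G = c = 1 units mass has dimensions of length; the conversion factor is G/c².
5.44 × 10²⁸ kg × (G/c²) = 40.3 m

40.3 m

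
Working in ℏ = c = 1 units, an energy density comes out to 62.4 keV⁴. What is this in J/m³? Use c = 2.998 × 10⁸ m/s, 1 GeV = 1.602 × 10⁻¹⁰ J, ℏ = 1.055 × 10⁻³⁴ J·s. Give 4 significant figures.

[E]/[L]³ = [E]⁴/(ℏc)³; restore (ℏc)⁻³.
1 GeV⁴ → 1/(ℏc)³ × (1 GeV in J)⁴ = 2.082 × 10³⁷ J/m³.
Convert the energy scale: 62.4 keV⁴ = 6.24 × 10⁻²³ GeV⁴.
Result: 6.24 × 10⁻²³ × 2.082 × 10³⁷ = 1.299 × 10¹⁵ J/m³.

1.299 × 10¹⁵ J/m³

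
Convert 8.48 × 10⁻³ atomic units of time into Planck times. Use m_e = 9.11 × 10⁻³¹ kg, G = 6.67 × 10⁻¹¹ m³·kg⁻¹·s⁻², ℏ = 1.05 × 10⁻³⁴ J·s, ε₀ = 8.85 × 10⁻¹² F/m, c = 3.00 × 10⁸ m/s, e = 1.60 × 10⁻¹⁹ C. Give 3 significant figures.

3.79 × 10²⁴

atomic unit of time: τ_au = (4πε₀)²ℏ³/(m_e e⁴) = 2.40 × 10⁻¹⁷ s
Planck time: t_P = √(ℏG/c⁵) = 5.37 × 10⁻⁴⁴ s
8.48 × 10⁻³ × 2.40 × 10⁻¹⁷ / 5.37 × 10⁻⁴⁴ = 3.79 × 10²⁴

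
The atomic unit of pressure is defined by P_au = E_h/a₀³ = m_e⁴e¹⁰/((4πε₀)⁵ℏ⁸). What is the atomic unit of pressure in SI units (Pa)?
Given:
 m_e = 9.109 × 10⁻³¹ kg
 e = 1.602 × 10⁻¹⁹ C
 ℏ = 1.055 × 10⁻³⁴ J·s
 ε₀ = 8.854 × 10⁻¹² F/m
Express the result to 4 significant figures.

P_au = E_h/a₀³ = m_e⁴e¹⁰/((4πε₀)⁵ℏ⁸)
E_h = 4.354 × 10⁻¹⁸ J
a₀ = 5.297 × 10⁻¹¹ m
E_h/a₀³ = 2.929 × 10¹³ Pa

2.929 × 10¹³ Pa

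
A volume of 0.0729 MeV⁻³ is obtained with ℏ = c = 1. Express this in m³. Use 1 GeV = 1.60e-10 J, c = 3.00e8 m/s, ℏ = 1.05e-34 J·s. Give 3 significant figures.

5.56e-40 m³

Volume is [L]³ = [E]⁻³·(ℏc)³.
1 GeV⁻³ → (ℏc)³ × (1 GeV in J)⁻³ = 7.63e-48 m³.
Convert the energy scale: 0.0729 MeV⁻³ = 7.29e7 GeV⁻³.
Result: 7.29e7 × 7.63e-48 = 5.56e-40 m³.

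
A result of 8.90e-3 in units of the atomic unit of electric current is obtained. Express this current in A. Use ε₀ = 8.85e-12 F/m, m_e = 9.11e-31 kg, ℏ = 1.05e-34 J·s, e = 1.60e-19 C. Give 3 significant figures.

One atomic unit of electric current: I_au = e E_h/ℏ = m_e e⁵/((4πε₀)²ℏ³) = 6.67e-3 A.
8.90e-3 × 6.67e-3 A = 5.94e-5 A

5.94e-5 A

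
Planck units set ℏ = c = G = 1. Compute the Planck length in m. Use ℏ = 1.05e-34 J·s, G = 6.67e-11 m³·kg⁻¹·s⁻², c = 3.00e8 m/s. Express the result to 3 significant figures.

Dimensional analysis gives ℓ_P = √(ℏG/c³).
  = √(2.59e-70)
  = 1.61e-35 m

1.61e-35 m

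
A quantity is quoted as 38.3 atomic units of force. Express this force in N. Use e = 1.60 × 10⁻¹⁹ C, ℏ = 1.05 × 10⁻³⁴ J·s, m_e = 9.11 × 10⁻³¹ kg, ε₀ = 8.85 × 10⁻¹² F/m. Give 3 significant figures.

3.19 × 10⁻⁶ N

One atomic unit of force: F_au = E_h/a₀ = m_e²e⁶/((4πε₀)³ℏ⁴) = 8.33 × 10⁻⁸ N.
38.3 × 8.33 × 10⁻⁸ N = 3.19 × 10⁻⁶ N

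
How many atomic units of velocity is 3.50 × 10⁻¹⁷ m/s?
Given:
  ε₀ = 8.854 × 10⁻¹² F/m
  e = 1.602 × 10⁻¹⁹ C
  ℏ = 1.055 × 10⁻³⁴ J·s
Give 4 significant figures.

atomic unit of velocity: v_au = e²/(4πε₀ℏ) = 2.186 × 10⁶ m/s.
3.50 × 10⁻¹⁷ / 2.186 × 10⁶ = 1.601 × 10⁻²³

1.601 × 10⁻²³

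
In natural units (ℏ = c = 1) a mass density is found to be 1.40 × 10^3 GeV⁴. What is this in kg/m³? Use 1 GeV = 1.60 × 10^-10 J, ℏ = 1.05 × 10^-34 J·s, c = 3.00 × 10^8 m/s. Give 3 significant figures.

3.26 × 10^23 kg/m³

Mass density is [E]/(c²[L]³) = [E]⁴/(ℏ³c⁵).
1 GeV⁴ → 1/(ℏ³c⁵) × (1 GeV in J)⁴ = 2.33 × 10^20 kg/m³.
Result: 1.40 × 10^3 × 2.33 × 10^20 = 3.26 × 10^23 kg/m³.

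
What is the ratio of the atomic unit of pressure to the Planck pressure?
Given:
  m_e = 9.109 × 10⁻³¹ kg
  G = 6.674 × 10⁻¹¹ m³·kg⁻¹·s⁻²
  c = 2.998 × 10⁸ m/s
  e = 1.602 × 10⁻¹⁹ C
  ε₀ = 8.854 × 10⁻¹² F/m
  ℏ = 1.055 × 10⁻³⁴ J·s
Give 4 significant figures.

atomic unit of pressure: P_au = E_h/a₀³ = m_e⁴e¹⁰/((4πε₀)⁵ℏ⁸) = 2.929 × 10¹³ Pa
Planck pressure: p_P = c⁷/(ℏG²) = 4.632 × 10¹¹³ Pa
ratio = 2.929 × 10¹³ / 4.632 × 10¹¹³ = 6.323 × 10⁻¹⁰¹

6.323 × 10⁻¹⁰¹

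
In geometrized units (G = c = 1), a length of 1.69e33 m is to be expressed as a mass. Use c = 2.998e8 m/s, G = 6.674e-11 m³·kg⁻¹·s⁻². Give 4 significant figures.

Length → mass via c²/G.
1.69e33 m × (c²/G) = 2.276e60 kg

2.276e60 kg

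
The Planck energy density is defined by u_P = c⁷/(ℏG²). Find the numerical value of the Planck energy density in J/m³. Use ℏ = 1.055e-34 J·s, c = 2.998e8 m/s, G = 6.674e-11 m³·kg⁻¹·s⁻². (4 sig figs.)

4.632e113 J/m³

u_P = c⁷/(ℏG²)
  = 2.177e59 / 4.699e-55
  = 4.632e113 J/m³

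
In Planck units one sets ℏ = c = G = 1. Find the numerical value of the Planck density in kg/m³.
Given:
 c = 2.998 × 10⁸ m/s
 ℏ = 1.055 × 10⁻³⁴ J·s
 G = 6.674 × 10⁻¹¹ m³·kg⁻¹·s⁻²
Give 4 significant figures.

5.154 × 10⁹⁶ kg/m³

ρ_P = c⁵/(ℏG²)
  = 2.422 × 10⁴² / 4.699 × 10⁻⁵⁵
  = 5.154 × 10⁹⁶ kg/m³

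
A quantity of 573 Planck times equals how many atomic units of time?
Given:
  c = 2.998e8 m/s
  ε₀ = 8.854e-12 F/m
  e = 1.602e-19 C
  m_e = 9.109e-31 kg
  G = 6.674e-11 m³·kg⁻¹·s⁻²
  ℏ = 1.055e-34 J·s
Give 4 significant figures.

Planck time: t_P = √(ℏG/c⁵) = 5.392e-44 s
atomic unit of time: τ_au = (4πε₀)²ℏ³/(m_e e⁴) = 2.423e-17 s
573 × 5.392e-44 / 2.423e-17 = 1.275e-24

1.275e-24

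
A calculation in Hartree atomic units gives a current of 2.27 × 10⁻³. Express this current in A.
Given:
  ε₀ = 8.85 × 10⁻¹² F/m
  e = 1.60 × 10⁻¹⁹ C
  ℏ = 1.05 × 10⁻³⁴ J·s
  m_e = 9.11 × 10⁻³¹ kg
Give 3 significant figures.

1.51 × 10⁻⁵ A

One atomic unit of electric current: I_au = e E_h/ℏ = m_e e⁵/((4πε₀)²ℏ³) = 6.67 × 10⁻³ A.
2.27 × 10⁻³ × 6.67 × 10⁻³ A = 1.51 × 10⁻⁵ A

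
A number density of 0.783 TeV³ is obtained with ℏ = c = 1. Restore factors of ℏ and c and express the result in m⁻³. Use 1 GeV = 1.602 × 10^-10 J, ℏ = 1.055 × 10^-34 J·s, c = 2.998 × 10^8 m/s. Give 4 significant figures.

Number density is [L]⁻³ = [E]³/(ℏc)³.
1 GeV³ → 1/(ℏc)³ × (1 GeV in J)³ = 1.299 × 10^47 m⁻³.
Convert the energy scale: 0.783 TeV³ = 7.83 × 10^8 GeV³.
Result: 7.83 × 10^8 × 1.299 × 10^47 = 1.017 × 10^56 m⁻³.

1.017 × 10^56 m⁻³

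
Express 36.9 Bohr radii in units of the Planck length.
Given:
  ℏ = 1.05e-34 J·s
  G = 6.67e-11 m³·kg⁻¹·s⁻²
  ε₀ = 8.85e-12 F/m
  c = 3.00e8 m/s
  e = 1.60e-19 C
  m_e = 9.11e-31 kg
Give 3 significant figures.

1.20e26

Bohr radius: a₀ = 4πε₀ℏ²/(m_e e²) = 5.26e-11 m
Planck length: ℓ_P = √(ℏG/c³) = 1.61e-35 m
36.9 × 5.26e-11 / 1.61e-35 = 1.20e26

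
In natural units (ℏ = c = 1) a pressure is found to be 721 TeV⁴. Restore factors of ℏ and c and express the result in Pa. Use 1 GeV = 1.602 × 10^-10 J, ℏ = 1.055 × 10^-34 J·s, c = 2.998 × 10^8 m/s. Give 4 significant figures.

Pressure is [E]/[L]³ = [E]⁴/(ℏc)³.
1 GeV⁴ → 1/(ℏc)³ × (1 GeV in J)⁴ = 2.082 × 10^37 Pa.
Convert the energy scale: 721 TeV⁴ = 7.21 × 10^14 GeV⁴.
Result: 7.21 × 10^14 × 2.082 × 10^37 = 1.501 × 10^52 Pa.

1.501 × 10^52 Pa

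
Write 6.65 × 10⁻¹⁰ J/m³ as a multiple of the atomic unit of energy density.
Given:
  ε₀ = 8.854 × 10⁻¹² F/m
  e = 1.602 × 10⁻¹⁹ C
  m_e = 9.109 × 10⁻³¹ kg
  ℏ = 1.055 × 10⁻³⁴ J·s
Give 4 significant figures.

atomic unit of energy density: u_au = E_h/a₀³ = m_e⁴e¹⁰/((4πε₀)⁵ℏ⁸) = 2.929 × 10¹³ J/m³.
6.65 × 10⁻¹⁰ / 2.929 × 10¹³ = 2.270 × 10⁻²³

2.270 × 10⁻²³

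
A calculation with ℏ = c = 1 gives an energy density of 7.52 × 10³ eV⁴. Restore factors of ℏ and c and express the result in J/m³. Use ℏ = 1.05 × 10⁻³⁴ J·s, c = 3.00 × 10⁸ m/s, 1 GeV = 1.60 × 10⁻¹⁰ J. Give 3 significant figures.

1.58 × 10⁵ J/m³

[E]/[L]³ = [E]⁴/(ℏc)³; restore (ℏc)⁻³.
1 GeV⁴ → 1/(ℏc)³ × (1 GeV in J)⁴ = 2.10 × 10³⁷ J/m³.
Convert the energy scale: 7.52 × 10³ eV⁴ = 7.52 × 10⁻³³ GeV⁴.
Result: 7.52 × 10⁻³³ × 2.10 × 10³⁷ = 1.58 × 10⁵ J/m³.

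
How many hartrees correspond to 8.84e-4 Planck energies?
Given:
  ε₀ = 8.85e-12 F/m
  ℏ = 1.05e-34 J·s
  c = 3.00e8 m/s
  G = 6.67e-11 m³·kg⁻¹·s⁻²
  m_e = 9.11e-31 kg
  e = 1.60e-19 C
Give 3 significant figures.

Planck energy: E_P = √(ℏc⁵/G) = 1.96e9 J
hartree: E_h = m_e e⁴/(4πε₀ℏ)² = 4.38e-18 J
8.84e-4 × 1.96e9 / 4.38e-18 = 3.95e23

3.95e23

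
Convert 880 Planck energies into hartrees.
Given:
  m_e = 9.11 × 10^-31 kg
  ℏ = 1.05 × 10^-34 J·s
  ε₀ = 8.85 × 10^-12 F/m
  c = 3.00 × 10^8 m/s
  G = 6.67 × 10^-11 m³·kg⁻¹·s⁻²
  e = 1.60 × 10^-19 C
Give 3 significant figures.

Planck energy: E_P = √(ℏc⁵/G) = 1.96 × 10^9 J
hartree: E_h = m_e e⁴/(4πε₀ℏ)² = 4.38 × 10^-18 J
880 × 1.96 × 10^9 / 4.38 × 10^-18 = 3.93 × 10^29

3.93 × 10^29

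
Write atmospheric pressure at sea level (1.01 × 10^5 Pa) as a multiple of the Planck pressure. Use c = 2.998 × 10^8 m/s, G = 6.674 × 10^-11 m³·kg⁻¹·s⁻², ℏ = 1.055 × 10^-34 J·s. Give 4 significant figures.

2.180 × 10^-109

Planck pressure: p_P = c⁷/(ℏG²) = 4.632 × 10^113 Pa.
1.01 × 10^5 / 4.632 × 10^113 = 2.180 × 10^-109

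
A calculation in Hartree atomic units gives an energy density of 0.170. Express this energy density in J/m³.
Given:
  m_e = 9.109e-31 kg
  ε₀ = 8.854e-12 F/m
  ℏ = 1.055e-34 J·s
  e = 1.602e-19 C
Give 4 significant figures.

One atomic unit of energy density: u_au = E_h/a₀³ = m_e⁴e¹⁰/((4πε₀)⁵ℏ⁸) = 2.929e13 J/m³.
0.170 × 2.929e13 J/m³ = 4.980e12 J/m³

4.980e12 J/m³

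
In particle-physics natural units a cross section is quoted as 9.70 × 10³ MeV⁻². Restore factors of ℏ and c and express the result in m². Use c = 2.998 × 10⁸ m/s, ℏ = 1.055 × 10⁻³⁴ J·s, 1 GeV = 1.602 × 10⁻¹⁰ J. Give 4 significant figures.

3.781 × 10⁻²² m²

Area is [L]² = [E]⁻²·(ℏc)²; restore (ℏc)².
1 GeV⁻² → (ℏc)² × (1 GeV in J)⁻² = 3.898 × 10⁻³² m².
Convert the energy scale: 9.70 × 10³ MeV⁻² = 9.70 × 10⁹ GeV⁻².
Result: 9.70 × 10⁹ × 3.898 × 10⁻³² = 3.781 × 10⁻²² m².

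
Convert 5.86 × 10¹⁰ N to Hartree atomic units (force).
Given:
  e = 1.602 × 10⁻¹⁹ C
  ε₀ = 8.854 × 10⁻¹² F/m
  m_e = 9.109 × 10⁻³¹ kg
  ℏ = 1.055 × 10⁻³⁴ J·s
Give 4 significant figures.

atomic unit of force: F_au = E_h/a₀ = m_e²e⁶/((4πε₀)³ℏ⁴) = 8.220 × 10⁻⁸ N.
5.86 × 10¹⁰ / 8.220 × 10⁻⁸ = 7.129 × 10¹⁷

7.129 × 10¹⁷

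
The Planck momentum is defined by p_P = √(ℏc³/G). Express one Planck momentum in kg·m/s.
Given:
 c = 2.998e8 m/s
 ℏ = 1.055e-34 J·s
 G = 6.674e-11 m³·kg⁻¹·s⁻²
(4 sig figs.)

6.527 kg·m/s

p_P = √(ℏc³/G)
  = √(42.60)
  = 6.527 kg·m/s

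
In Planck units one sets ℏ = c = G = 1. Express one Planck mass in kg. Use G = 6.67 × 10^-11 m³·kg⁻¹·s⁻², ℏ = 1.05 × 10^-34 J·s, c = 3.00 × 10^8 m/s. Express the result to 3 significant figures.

m_P = √(ℏc/G)
  = √(4.72 × 10^-16)
  = 2.17 × 10^-8 kg

2.17 × 10^-8 kg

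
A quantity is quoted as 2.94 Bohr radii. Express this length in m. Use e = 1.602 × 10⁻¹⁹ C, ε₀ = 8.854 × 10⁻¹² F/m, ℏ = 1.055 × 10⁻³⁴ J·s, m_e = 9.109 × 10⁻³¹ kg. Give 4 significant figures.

1.557 × 10⁻¹⁰ m

One Bohr radius: a₀ = 4πε₀ℏ²/(m_e e²) = 5.297 × 10⁻¹¹ m.
2.94 × 5.297 × 10⁻¹¹ m = 1.557 × 10⁻¹⁰ m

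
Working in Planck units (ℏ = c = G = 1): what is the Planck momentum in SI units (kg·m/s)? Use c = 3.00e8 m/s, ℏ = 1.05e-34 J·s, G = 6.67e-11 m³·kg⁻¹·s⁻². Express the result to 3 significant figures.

From ℏ = c = G = 1 the momentum scale is p_P = √(ℏc³/G).
  = √(42.5)
  = 6.52 kg·m/s

6.52 kg·m/s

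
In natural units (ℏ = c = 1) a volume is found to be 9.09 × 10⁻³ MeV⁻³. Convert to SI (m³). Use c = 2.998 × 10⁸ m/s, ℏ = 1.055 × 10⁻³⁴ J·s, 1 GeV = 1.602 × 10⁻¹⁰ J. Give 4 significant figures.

6.996 × 10⁻⁴¹ m³

Volume is [L]³ = [E]⁻³·(ℏc)³.
1 GeV⁻³ → (ℏc)³ × (1 GeV in J)⁻³ = 7.696 × 10⁻⁴⁸ m³.
Convert the energy scale: 9.09 × 10⁻³ MeV⁻³ = 9.09 × 10⁶ GeV⁻³.
Result: 9.09 × 10⁶ × 7.696 × 10⁻⁴⁸ = 6.996 × 10⁻⁴¹ m³.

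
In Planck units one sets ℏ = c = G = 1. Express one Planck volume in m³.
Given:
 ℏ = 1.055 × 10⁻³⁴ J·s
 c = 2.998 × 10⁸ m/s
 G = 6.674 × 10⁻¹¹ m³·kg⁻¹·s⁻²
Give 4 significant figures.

4.224 × 10⁻¹⁰⁵ m³

V_P = (ℏG/c³)^(3/2)
  = √(1.784 × 10⁻²⁰⁹)
  = 4.224 × 10⁻¹⁰⁵ m³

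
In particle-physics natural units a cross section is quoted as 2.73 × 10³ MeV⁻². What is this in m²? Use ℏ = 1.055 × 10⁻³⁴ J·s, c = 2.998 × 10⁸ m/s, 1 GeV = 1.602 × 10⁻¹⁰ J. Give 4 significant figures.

1.064 × 10⁻²² m²

Area is [L]² = [E]⁻²·(ℏc)²; restore (ℏc)².
1 GeV⁻² → (ℏc)² × (1 GeV in J)⁻² = 3.898 × 10⁻³² m².
Convert the energy scale: 2.73 × 10³ MeV⁻² = 2.73 × 10⁹ GeV⁻².
Result: 2.73 × 10⁹ × 3.898 × 10⁻³² = 1.064 × 10⁻²² m².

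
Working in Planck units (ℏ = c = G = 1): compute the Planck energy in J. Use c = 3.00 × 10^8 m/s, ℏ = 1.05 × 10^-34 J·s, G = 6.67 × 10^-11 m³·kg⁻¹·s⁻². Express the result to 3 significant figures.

1.96 × 10^9 J

The unique combination of the constants set to 1 with dimensions of energy is E_P = √(ℏc⁵/G).
  = √(3.83 × 10^18)
  = 1.96 × 10^9 J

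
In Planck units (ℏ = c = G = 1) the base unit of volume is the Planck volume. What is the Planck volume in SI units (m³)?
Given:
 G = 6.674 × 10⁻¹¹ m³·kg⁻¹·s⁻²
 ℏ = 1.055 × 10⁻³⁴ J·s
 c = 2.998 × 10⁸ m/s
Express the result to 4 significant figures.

4.224 × 10⁻¹⁰⁵ m³

V_P = (ℏG/c³)^(3/2)
  = √(1.784 × 10⁻²⁰⁹)
  = 4.224 × 10⁻¹⁰⁵ m³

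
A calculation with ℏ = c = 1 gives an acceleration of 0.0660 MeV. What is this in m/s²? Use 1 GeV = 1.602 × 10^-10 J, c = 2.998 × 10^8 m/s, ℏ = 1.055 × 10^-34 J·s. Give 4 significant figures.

Acceleration is [L]/[T]² = c·[E]/ℏ.
1 GeV → c/ℏ × (1 GeV in J) = 4.552 × 10^32 m/s².
Convert the energy scale: 0.0660 MeV = 6.60 × 10^-5 GeV.
Result: 6.60 × 10^-5 × 4.552 × 10^32 = 3.005 × 10^28 m/s².

3.005 × 10^28 m/s²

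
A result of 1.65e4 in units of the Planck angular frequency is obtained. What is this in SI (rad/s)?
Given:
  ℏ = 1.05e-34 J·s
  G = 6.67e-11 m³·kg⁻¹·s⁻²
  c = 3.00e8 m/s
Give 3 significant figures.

One Planck angular frequency: ω_P = √(c⁵/(ℏG)) = 1.86e43 rad/s.
1.65e4 × 1.86e43 rad/s = 3.07e47 rad/s

3.07e47 rad/s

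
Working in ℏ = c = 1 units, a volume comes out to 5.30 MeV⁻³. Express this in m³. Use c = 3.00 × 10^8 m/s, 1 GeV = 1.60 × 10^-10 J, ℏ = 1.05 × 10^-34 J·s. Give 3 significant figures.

4.04 × 10^-38 m³

Volume is [L]³ = [E]⁻³·(ℏc)³.
1 GeV⁻³ → (ℏc)³ × (1 GeV in J)⁻³ = 7.63 × 10^-48 m³.
Convert the energy scale: 5.30 MeV⁻³ = 5.30 × 10^9 GeV⁻³.
Result: 5.30 × 10^9 × 7.63 × 10^-48 = 4.04 × 10^-38 m³.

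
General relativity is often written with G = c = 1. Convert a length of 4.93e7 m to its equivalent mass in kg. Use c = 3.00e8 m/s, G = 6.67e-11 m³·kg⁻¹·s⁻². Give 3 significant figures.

Length → mass via c²/G.
4.93e7 m × (c²/G) = 6.65e34 kg

6.65e34 kg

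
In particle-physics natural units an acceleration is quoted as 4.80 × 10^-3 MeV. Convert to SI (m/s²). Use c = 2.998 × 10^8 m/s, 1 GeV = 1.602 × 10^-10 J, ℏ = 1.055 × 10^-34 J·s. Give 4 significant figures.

2.185 × 10^27 m/s²

Acceleration is [L]/[T]² = c·[E]/ℏ.
1 GeV → c/ℏ × (1 GeV in J) = 4.552 × 10^32 m/s².
Convert the energy scale: 4.80 × 10^-3 MeV = 4.80 × 10^-6 GeV.
Result: 4.80 × 10^-6 × 4.552 × 10^32 = 2.185 × 10^27 m/s².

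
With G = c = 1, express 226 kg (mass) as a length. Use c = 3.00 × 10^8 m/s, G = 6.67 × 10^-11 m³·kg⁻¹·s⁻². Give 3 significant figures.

1.67 × 10^-25 m

In G = c = 1 units mass has dimensions of length; the conversion factor is G/c².
226 kg × (G/c²) = 1.67 × 10^-25 m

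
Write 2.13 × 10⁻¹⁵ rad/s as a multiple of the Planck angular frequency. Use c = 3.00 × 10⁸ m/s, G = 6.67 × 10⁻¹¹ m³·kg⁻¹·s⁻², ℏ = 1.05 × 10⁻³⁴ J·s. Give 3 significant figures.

Planck angular frequency: ω_P = √(c⁵/(ℏG)) = 1.86 × 10⁴³ rad/s.
2.13 × 10⁻¹⁵ / 1.86 × 10⁴³ = 1.14 × 10⁻⁵⁸

1.14 × 10⁻⁵⁸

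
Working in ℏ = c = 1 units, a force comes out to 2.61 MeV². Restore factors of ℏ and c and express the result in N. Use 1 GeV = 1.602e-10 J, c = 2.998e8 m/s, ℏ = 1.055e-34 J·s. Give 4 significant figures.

2.118 N

Force is [E]/[L] = [E]²/(ℏc); restore (ℏc)⁻¹.
1 GeV² → 1/(ℏc) × (1 GeV in J)² = 8.114e5 N.
Convert the energy scale: 2.61 MeV² = 2.61e-6 GeV².
Result: 2.61e-6 × 8.114e5 = 2.118 N.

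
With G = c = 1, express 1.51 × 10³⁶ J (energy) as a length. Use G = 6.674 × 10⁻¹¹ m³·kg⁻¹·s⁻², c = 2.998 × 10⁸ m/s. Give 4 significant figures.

Energy → length via G/c⁴.
1.51 × 10³⁶ J × (G/c⁴) = 1.247 × 10⁻⁸ m

1.247 × 10⁻⁸ m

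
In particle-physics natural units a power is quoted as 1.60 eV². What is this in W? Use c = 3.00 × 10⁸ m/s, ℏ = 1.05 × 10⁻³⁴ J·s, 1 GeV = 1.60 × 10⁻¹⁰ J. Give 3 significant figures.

Power is [E]/[T] = [E]²/ℏ.
1 GeV² → 1/ℏ × (1 GeV in J)² = 2.44 × 10¹⁴ W.
Convert the energy scale: 1.60 eV² = 1.60 × 10⁻¹⁸ GeV².
Result: 1.60 × 10⁻¹⁸ × 2.44 × 10¹⁴ = 3.90 × 10⁻⁴ W.

3.90 × 10⁻⁴ W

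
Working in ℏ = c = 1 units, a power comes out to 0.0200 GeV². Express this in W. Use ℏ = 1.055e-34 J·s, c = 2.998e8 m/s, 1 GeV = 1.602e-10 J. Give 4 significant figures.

Power is [E]/[T] = [E]²/ℏ.
1 GeV² → 1/ℏ × (1 GeV in J)² = 2.433e14 W.
Result: 0.0200 × 2.433e14 = 4.865e12 W.

4.865e12 W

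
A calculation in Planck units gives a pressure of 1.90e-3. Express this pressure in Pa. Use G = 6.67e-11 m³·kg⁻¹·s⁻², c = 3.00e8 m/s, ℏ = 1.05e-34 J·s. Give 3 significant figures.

8.90e110 Pa

One Planck pressure: p_P = c⁷/(ℏG²) = 4.68e113 Pa.
1.90e-3 × 4.68e113 Pa = 8.90e110 Pa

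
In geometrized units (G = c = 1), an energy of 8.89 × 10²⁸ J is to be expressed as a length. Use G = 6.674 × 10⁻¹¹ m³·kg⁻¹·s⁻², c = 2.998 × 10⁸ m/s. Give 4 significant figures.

Energy → length via G/c⁴.
8.89 × 10²⁸ J × (G/c⁴) = 7.344 × 10⁻¹⁶ m

7.344 × 10⁻¹⁶ m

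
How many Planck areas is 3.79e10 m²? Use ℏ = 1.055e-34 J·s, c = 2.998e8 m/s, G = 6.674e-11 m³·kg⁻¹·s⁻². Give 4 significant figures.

1.450e80

Planck area: A_P = ℏG/c³ = 2.613e-70 m².
3.79e10 / 2.613e-70 = 1.450e80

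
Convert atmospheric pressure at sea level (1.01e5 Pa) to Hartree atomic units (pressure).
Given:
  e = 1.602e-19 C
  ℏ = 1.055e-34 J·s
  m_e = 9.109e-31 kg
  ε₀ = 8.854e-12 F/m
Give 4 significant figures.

atomic unit of pressure: P_au = E_h/a₀³ = m_e⁴e¹⁰/((4πε₀)⁵ℏ⁸) = 2.929e13 Pa.
1.01e5 / 2.929e13 = 3.448e-9

3.448e-9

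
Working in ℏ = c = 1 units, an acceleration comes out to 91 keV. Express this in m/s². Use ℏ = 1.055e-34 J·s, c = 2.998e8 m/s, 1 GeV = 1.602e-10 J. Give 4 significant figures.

4.143e28 m/s²

Acceleration is [L]/[T]² = c·[E]/ℏ.
1 GeV → c/ℏ × (1 GeV in J) = 4.552e32 m/s².
Convert the energy scale: 91 keV = 9.10e-5 GeV.
Result: 9.10e-5 × 4.552e32 = 4.143e28 m/s².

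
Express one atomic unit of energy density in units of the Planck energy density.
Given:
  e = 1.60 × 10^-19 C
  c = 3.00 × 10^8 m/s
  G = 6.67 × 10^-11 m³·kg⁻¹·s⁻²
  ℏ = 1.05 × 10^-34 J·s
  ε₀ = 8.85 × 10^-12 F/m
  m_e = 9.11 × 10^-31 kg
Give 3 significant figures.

6.44 × 10^-101

atomic unit of energy density: u_au = E_h/a₀³ = m_e⁴e¹⁰/((4πε₀)⁵ℏ⁸) = 3.01 × 10^13 J/m³
Planck energy density: u_P = c⁷/(ℏG²) = 4.68 × 10^113 J/m³
ratio = 3.01 × 10^13 / 4.68 × 10^113 = 6.44 × 10^-101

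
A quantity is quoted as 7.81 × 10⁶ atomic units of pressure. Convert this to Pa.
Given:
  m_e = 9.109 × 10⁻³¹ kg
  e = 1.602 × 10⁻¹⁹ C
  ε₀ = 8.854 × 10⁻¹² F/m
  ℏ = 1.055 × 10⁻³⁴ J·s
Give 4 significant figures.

2.288 × 10²⁰ Pa

One atomic unit of pressure: P_au = E_h/a₀³ = m_e⁴e¹⁰/((4πε₀)⁵ℏ⁸) = 2.929 × 10¹³ Pa.
7.81 × 10⁶ × 2.929 × 10¹³ Pa = 2.288 × 10²⁰ Pa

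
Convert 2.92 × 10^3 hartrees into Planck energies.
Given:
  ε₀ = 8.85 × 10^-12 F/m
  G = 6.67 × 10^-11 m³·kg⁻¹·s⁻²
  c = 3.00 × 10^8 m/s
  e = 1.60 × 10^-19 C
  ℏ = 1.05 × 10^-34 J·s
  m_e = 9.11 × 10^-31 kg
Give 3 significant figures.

6.54 × 10^-24

hartree: E_h = m_e e⁴/(4πε₀ℏ)² = 4.38 × 10^-18 J
Planck energy: E_P = √(ℏc⁵/G) = 1.96 × 10^9 J
2.92 × 10^3 × 4.38 × 10^-18 / 1.96 × 10^9 = 6.54 × 10^-24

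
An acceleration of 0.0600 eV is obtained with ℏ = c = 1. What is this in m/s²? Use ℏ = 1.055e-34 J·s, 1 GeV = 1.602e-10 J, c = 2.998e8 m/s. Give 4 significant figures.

2.731e22 m/s²

Acceleration is [L]/[T]² = c·[E]/ℏ.
1 GeV → c/ℏ × (1 GeV in J) = 4.552e32 m/s².
Convert the energy scale: 0.0600 eV = 6.00e-11 GeV.
Result: 6.00e-11 × 4.552e32 = 2.731e22 m/s².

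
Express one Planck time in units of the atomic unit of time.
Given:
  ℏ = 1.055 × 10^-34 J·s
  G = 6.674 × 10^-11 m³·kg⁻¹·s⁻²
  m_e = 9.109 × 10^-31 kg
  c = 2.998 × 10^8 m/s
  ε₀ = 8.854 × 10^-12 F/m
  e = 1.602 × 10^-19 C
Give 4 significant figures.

Planck time: t_P = √(ℏG/c⁵) = 5.392 × 10^-44 s
atomic unit of time: τ_au = (4πε₀)²ℏ³/(m_e e⁴) = 2.423 × 10^-17 s
ratio = 5.392 × 10^-44 / 2.423 × 10^-17 = 2.225 × 10^-27

2.225 × 10^-27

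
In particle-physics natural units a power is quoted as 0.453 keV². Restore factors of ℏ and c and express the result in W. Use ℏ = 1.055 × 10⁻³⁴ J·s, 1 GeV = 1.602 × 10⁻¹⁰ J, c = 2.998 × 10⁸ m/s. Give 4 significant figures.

Power is [E]/[T] = [E]²/ℏ.
1 GeV² → 1/ℏ × (1 GeV in J)² = 2.433 × 10¹⁴ W.
Convert the energy scale: 0.453 keV² = 4.53 × 10⁻¹³ GeV².
Result: 4.53 × 10⁻¹³ × 2.433 × 10¹⁴ = 110.2 W.

110.2 W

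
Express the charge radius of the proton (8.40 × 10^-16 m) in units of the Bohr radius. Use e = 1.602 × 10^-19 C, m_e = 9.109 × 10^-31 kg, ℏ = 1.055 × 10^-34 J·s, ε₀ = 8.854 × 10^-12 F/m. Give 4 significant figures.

1.586 × 10^-5

Bohr radius: a₀ = 4πε₀ℏ²/(m_e e²) = 5.297 × 10^-11 m.
8.40 × 10^-16 / 5.297 × 10^-11 = 1.586 × 10^-5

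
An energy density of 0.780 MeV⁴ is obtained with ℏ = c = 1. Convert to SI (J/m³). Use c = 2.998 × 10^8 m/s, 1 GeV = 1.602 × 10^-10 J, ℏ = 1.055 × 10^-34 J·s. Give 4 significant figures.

1.624 × 10^25 J/m³

[E]/[L]³ = [E]⁴/(ℏc)³; restore (ℏc)⁻³.
1 GeV⁴ → 1/(ℏc)³ × (1 GeV in J)⁴ = 2.082 × 10^37 J/m³.
Convert the energy scale: 0.780 MeV⁴ = 7.80 × 10^-13 GeV⁴.
Result: 7.80 × 10^-13 × 2.082 × 10^37 = 1.624 × 10^25 J/m³.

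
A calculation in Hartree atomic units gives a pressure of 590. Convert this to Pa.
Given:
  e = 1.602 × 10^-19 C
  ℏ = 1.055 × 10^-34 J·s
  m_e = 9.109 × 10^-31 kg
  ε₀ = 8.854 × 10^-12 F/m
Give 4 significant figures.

1.728 × 10^16 Pa

One atomic unit of pressure: P_au = E_h/a₀³ = m_e⁴e¹⁰/((4πε₀)⁵ℏ⁸) = 2.929 × 10^13 Pa.
590 × 2.929 × 10^13 Pa = 1.728 × 10^16 Pa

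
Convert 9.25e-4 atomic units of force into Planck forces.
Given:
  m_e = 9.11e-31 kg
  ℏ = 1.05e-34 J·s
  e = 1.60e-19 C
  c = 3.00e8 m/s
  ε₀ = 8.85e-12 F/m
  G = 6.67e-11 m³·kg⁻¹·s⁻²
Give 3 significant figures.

6.34e-55

atomic unit of force: F_au = E_h/a₀ = m_e²e⁶/((4πε₀)³ℏ⁴) = 8.33e-8 N
Planck force: F_P = c⁴/G = 1.21e44 N
9.25e-4 × 8.33e-8 / 1.21e44 = 6.34e-55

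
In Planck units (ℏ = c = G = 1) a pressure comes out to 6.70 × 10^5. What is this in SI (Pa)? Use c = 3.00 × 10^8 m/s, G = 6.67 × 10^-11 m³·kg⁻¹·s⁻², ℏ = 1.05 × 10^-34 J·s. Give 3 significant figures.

3.14 × 10^119 Pa

One Planck pressure: p_P = c⁷/(ℏG²) = 4.68 × 10^113 Pa.
6.70 × 10^5 × 4.68 × 10^113 Pa = 3.14 × 10^119 Pa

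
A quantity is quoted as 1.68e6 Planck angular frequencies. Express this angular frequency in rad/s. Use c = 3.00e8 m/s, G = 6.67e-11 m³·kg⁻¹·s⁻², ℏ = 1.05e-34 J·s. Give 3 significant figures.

3.13e49 rad/s

One Planck angular frequency: ω_P = √(c⁵/(ℏG)) = 1.86e43 rad/s.
1.68e6 × 1.86e43 rad/s = 3.13e49 rad/s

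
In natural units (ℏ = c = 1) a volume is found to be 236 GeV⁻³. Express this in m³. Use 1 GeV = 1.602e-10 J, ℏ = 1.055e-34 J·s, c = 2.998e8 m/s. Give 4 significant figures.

Volume is [L]³ = [E]⁻³·(ℏc)³.
1 GeV⁻³ → (ℏc)³ × (1 GeV in J)⁻³ = 7.696e-48 m³.
Result: 236 × 7.696e-48 = 1.816e-45 m³.

1.816e-45 m³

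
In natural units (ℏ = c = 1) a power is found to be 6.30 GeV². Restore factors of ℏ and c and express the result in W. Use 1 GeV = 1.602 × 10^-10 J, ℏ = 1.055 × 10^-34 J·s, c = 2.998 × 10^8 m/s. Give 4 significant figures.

Power is [E]/[T] = [E]²/ℏ.
1 GeV² → 1/ℏ × (1 GeV in J)² = 2.433 × 10^14 W.
Result: 6.30 × 2.433 × 10^14 = 1.533 × 10^15 W.

1.533 × 10^15 W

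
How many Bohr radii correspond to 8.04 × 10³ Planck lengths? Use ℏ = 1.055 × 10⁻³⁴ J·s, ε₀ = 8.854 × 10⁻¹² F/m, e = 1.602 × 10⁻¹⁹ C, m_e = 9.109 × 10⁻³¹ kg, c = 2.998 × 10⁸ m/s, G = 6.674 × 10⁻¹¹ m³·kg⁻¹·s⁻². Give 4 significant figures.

2.453 × 10⁻²¹

Planck length: ℓ_P = √(ℏG/c³) = 1.616 × 10⁻³⁵ m
Bohr radius: a₀ = 4πε₀ℏ²/(m_e e²) = 5.297 × 10⁻¹¹ m
8.04 × 10³ × 1.616 × 10⁻³⁵ / 5.297 × 10⁻¹¹ = 2.453 × 10⁻²¹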